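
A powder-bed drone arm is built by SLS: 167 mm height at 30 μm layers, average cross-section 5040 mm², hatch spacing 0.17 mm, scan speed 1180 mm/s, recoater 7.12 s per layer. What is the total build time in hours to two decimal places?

Layer count = ceil(167 / 0.03) = 5567.
Scan path per layer = 5040 / 0.17, so 29647.1 mm.
Per-layer scan time: 29647.1 / 1180 → 25.1247 s.
Time per layer = 25.1247 + 7.12, so 32.2447 s.
Total: 5567 × 32.2447 s = 179506.2449 s → 49.86 hours.

49.86 hours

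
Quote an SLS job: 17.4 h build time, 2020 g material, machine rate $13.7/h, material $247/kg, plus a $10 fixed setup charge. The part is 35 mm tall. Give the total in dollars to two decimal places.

Machine-time cost = 13.7 × 17.4 = $238.38.
Material charge: 247 × 2020/1000 → $498.94.
Total = 238.38 + 498.94 + 10 = $747.32.

$747.32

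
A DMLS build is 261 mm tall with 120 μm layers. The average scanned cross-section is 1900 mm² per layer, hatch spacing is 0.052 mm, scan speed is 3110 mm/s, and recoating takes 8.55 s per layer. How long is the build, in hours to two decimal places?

12.26 hours

Layer count = ceil(261 / 0.12) = 2175.
Hatch length per layer = 1900 / 0.052, so 36538.5 mm.
Scan time per layer: 36538.5 / 3110 → 11.7487 s.
Per-layer time = 11.7487 + 8.55, so 20.2987 s.
Build time = 2175 × 20.2987 = 44149.6725 s = 12.26 hours.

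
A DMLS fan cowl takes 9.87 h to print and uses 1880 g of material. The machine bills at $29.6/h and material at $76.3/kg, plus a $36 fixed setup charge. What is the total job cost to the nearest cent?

Time charge: 29.6 × 9.87 → $292.152.
Material charge: 76.3 × 1880/1000 → $143.444.
Adding setup: 292.152 + 143.444 + 36 → 471.596 ≈ $471.60.

$471.60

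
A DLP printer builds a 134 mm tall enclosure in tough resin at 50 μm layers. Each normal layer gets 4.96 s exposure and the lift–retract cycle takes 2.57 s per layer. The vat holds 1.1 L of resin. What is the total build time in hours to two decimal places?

5.61 hours

Layers = ⌈134/0.05⌉ = 2680.
Cycle time: 4.96 + 2.57 → 7.53 s.
Total = 2680 × 7.53 = 20180.4 s = 5.61 hours.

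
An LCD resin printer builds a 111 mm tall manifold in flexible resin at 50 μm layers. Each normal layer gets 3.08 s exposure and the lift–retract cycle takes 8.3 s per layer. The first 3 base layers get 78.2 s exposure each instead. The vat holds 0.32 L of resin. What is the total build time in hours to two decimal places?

7.08 hours

Layers = ⌈111/0.05⌉ = 2220.
Base layers: 3 × (78.2 + 8.3) → 259.5 s.
Remaining layers = 2217 × (3.08 + 8.3), so 25229.46 s.
Sum: 259.5 + 25229.46 = 25488.96 s → 7.08 hours.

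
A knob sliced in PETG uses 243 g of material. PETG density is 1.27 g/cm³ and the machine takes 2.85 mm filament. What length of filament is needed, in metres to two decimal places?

29.99 m

Extruded volume: 243/1.27 = 191.3386 cm³ (191338.6 mm³).
Cross-section of 2.85 mm filament: π·(2.85/2)² = 6.3794 mm².
L = V/A = 191338.6/6.3794 = 29993.2 mm → 29.99 m.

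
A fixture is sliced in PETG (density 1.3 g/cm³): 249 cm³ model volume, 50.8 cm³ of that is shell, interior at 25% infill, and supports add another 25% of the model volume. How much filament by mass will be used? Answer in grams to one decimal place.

211.4 g

Interior volume: 249 − 50.8 → 198.2 cm³.
Infill deposited = 0.25 × 198.2, so 49.55 cm³.
Support = 0.25 × 249, so 62.25 cm³.
Deposited volume = 50.8 + 49.55 + 62.25, so 162.6 cm³.
Mass = 162.6 × 1.3 = 211.38 g.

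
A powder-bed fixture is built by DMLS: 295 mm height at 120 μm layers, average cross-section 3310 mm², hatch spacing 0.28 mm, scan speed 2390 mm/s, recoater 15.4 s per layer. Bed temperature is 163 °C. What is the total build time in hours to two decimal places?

Layers = ⌈295/0.12⌉ = 2459.
Scan path per layer = 3310 / 0.28 = 11821.4 mm.
Scan time per layer = 11821.4 / 2390, so 4.9462 s.
Time per layer: 4.9462 + 15.4 → 20.3462 s.
2459 layers × 20.3462 s/layer = 50031.3058 s, i.e. 13.90 hours.

13.90 hours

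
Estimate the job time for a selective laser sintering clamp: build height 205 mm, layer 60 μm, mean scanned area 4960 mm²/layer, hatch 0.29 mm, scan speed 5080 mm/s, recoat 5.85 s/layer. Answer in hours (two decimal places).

Layer count = ceil(205 / 0.06) = 3417.
Scan path per layer = 4960 / 0.29 = 17103.4 mm.
Laser time per layer: 17103.4 / 5080 → 3.3668 s.
Layer cycle = 3.3668 + 5.85 = 9.2168 s.
3417 layers × 9.2168 s/layer = 31493.8056 s, i.e. 8.75 hours.

8.75 hours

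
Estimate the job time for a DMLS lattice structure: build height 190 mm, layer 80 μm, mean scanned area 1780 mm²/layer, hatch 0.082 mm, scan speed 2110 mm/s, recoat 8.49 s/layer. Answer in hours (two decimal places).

Number of layers: 190 / 0.08 → 2375 (rounded up).
Per-layer scan distance: 1780 / 0.082 → 21707.3 mm.
Laser time per layer = 21707.3 / 2110, so 10.2878 s.
Per-layer time = 10.2878 + 8.49, so 18.7778 s.
Total: 2375 × 18.7778 s = 44597.275 s → 12.39 hours.

12.39 hours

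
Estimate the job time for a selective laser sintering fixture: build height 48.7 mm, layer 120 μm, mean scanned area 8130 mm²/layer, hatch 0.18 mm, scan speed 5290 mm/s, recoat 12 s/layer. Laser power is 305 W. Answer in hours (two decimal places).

2.32 hours

Layer count = ceil(48.7 / 0.12) = 406.
Hatch length per layer: 8130 / 0.18 → 45166.7 mm.
Scan time per layer: 45166.7 / 5290 → 8.5381 s.
Time per layer = 8.5381 + 12, so 20.5381 s.
406 layers × 20.5381 s/layer = 8338.4686 s, i.e. 2.32 hours.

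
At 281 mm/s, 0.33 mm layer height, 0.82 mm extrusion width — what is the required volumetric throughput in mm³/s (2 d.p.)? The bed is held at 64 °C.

76.04

Extrusion cross-section = 0.33 × 0.82 = 0.2706 mm².
Q = v·A = 281 × 0.2706 = 76.04 mm³/s.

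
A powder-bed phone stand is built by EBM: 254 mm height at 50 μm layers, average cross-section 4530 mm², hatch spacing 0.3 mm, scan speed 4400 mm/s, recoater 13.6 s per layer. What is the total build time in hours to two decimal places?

Layer count = ceil(254 / 0.05) = 5080.
Scan path per layer = 4530 / 0.3 = 15100 mm.
Per-layer scan time = 15100 / 4400, so 3.4318 s.
Layer cycle = 3.4318 + 13.6, so 17.0318 s.
Build time = 5080 × 17.0318 = 86521.544 s = 24.03 hours.

24.03 hours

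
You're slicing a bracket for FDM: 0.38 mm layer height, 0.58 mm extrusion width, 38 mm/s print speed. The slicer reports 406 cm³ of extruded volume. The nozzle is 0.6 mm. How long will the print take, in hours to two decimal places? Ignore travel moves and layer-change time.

13.47 hours

Line area: 0.38 × 0.58 → 0.2204 mm².
Total extruded path = 406000/0.2204 = 1842105.3 mm.
Print-move time: 1842105.3 / 38 → 48476.5 s.
That's 48476.5 s → 13.47 hours.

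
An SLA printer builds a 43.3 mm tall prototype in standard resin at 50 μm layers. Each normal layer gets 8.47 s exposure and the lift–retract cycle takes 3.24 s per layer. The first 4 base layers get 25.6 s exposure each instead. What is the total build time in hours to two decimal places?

2.84 hours

Layers = ⌈43.3/0.05⌉ = 866.
Base layers: 4 × (25.6 + 3.24) → 115.36 s.
Remaining layers = 862 × (8.47 + 3.24) = 10094.02 s.
Sum: 115.36 + 10094.02 = 10209.38 s → 2.84 hours.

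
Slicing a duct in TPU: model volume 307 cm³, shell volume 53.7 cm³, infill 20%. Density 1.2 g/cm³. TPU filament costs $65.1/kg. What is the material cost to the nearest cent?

$8.15

Volume inside the shell = 307 − 53.7, so 253.3 cm³.
Deposited infill = 0.20 × 253.3, so 50.66 cm³.
Total extruded = 53.7 + 50.66 = 104.36 cm³.
Mass = 104.36 × 1.2, so 125.232 g.
At $65.1/kg: 125.232/1000 × 65.1 = $8.15.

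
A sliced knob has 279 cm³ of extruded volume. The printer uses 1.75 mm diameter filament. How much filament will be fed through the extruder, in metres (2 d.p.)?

115.99 m

A = π r² = π × 0.875² = 2.4053 mm².
Length = 279 cm³ / 2.4053 mm² = 279000 / 2.4053 = 115993.85 mm = 115.99 m.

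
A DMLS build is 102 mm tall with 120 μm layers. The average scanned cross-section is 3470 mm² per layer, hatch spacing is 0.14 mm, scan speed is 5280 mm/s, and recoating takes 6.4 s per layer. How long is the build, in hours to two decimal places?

Layer count = ceil(102 / 0.12) = 850.
Scan path per layer = 3470 / 0.14, so 24785.7 mm.
Per-layer scan time = 24785.7 / 5280 = 4.6943 s.
Per-layer time = 4.6943 + 6.4, so 11.0943 s.
850 layers × 11.0943 s/layer = 9430.155 s, i.e. 2.62 hours.

2.62 hours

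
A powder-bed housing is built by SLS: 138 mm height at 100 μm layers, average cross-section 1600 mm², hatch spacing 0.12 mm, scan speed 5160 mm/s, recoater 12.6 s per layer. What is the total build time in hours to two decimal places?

5.82 hours

Layers = ⌈138/0.1⌉ = 1380.
Per-layer scan distance: 1600 / 0.12 → 13333.3 mm.
Laser time per layer = 13333.3 / 5160, so 2.584 s.
Per-layer time = 2.584 + 12.6, so 15.184 s.
Build time = 1380 × 15.184 = 20953.92 s = 5.82 hours.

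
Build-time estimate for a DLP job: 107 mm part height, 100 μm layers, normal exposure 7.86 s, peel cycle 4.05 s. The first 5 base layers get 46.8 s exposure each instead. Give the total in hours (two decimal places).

Layer count = ceil(107 / 0.1) = 1070.
Bottom layers = 5 × (46.8 + 4.05), so 254.25 s.
Regular layers: 1065 × (7.86 + 4.05) → 12684.15 s.
Sum: 254.25 + 12684.15 = 12938.4 s → 3.59 hours.

3.59 hours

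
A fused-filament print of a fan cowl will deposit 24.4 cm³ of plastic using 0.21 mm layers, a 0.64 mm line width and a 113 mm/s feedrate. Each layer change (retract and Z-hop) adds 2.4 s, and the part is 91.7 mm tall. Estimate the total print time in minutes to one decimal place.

Line area: 0.21 × 0.64 → 0.1344 mm².
Total extruded path = 24400/0.1344 = 181547.6 mm.
Extrusion time = 181547.6 / 113 = 1606.6 s.
Layer count = ceil(91.7 / 0.21) = 437.
Layer-change overhead: 437 × 2.4 → 1048.8 s.
Total = 1606.6 + 1048.8 = 2655.4 s = 44.3 minutes.

44.3 minutes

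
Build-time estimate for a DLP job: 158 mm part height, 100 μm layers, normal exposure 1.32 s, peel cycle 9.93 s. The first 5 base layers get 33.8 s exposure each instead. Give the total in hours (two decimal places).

Number of layers: 158 / 0.1 → 1580 (rounded up).
Burn-in layers = 5 × (33.8 + 9.93) = 218.65 s.
Regular layers = 1575 × (1.32 + 9.93) = 17718.75 s.
Total = 218.65 + 17718.75 = 17937.4 s = 4.98 hours.

4.98 hours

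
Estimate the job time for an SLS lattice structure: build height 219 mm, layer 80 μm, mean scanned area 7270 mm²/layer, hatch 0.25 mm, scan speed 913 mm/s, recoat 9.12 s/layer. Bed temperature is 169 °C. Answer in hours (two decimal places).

31.16 hours

Layers = ⌈219/0.08⌉ = 2738.
Per-layer scan distance: 7270 / 0.25 → 29080 mm.
Laser time per layer = 29080 / 913, so 31.851 s.
Time per layer = 31.851 + 9.12 = 40.971 s.
Total: 2738 × 40.971 s = 112178.598 s → 31.16 hours.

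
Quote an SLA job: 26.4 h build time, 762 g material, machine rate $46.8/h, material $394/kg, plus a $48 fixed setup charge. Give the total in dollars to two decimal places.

$1583.75

Machine cost = 46.8 × 26.4, so $1235.52.
Material charge: 394 × 762/1000 → $300.228.
Adding setup: 1235.52 + 300.228 + 48 → 1583.748 ≈ $1583.75.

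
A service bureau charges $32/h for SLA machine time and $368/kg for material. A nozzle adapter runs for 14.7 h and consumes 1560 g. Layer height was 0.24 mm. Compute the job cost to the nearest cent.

Machine-time cost: 32 × 14.7 → $470.40.
Material charge: 368 × 1560/1000 → $574.08.
Total = 470.40 + 574.08 = $1044.48.

$1044.48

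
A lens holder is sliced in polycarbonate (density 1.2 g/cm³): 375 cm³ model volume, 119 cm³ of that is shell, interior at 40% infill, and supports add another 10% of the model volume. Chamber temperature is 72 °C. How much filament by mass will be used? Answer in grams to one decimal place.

Interior volume = 375 − 119, so 256 cm³.
Infill volume = 0.40 × 256, so 102.4 cm³.
Support = 0.10 × 375, so 37.5 cm³.
Total extruded = 119 + 102.4 + 37.5, so 258.9 cm³.
Mass = 258.9 × 1.2, so 310.68 g.

310.7 g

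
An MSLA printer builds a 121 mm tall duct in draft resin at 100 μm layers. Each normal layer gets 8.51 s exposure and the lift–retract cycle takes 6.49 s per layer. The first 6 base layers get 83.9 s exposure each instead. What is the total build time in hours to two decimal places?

5.17 hours

Number of layers: 121 / 0.1 → 1210 (rounded up).
Base layers = 6 × (83.9 + 6.49), so 542.34 s.
Regular layers: 1204 × (8.51 + 6.49) → 18060 s.
Sum: 542.34 + 18060 = 18602.34 s → 5.17 hours.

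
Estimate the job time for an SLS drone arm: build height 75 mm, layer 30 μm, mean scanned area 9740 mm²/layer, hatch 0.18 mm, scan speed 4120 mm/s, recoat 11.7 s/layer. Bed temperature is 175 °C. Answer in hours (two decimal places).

17.25 hours

Number of layers: 75 / 0.03 → 2500 (rounded up).
Scan path per layer: 9740 / 0.18 → 54111.1 mm.
Scan time per layer: 54111.1 / 4120 → 13.1338 s.
Per-layer time = 13.1338 + 11.7, so 24.8338 s.
Build time = 2500 × 24.8338 = 62084.5 s = 17.25 hours.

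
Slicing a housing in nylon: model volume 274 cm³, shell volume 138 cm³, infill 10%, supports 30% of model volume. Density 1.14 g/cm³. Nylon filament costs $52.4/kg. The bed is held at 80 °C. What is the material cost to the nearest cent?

$13.97

Interior volume = 274 − 138, so 136 cm³.
Deposited infill = 0.10 × 136, so 13.6 cm³.
Support: 0.30 × 274 → 82.2 cm³.
Deposited volume: 138 + 13.6 + 82.2 → 233.8 cm³.
Mass = 233.8 × 1.14, so 266.532 g.
Cost = 266.532 g / 1000 × $52.4/kg = $13.97.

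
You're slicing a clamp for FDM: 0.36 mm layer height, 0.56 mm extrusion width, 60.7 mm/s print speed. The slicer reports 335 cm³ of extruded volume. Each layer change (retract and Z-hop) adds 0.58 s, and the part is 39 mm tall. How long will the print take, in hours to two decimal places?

7.62 hours

Extrusion cross-section = 0.36 × 0.56, so 0.2016 mm².
Total extruded path = 335000/0.2016 = 1661706.3 mm.
Time extruding = 1661706.3 / 60.7 = 27375.7 s.
Number of layers: 39 / 0.36 → 109 (rounded up).
Non-print overhead = 109 × 0.58 = 63.22 s.
Altogether 27375.7 + 63.22 = 27438.92 s, i.e. 7.62 hours.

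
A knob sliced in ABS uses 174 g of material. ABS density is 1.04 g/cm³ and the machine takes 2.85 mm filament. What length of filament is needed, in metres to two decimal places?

26.23 m

Volume = 174 g / 1.04 g·cm⁻³ = 167.3077 cm³ = 167307.7 mm³.
Filament cross-section = π × (2.85/2)² = 6.3794 mm².
Length = 167307.7 / 6.3794 = 26226.24 mm = 26.23 m.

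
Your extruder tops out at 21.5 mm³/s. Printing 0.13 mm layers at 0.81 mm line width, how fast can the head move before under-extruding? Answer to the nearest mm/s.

Extrusion cross-section: 0.13 × 0.81 → 0.1053 mm².
v_max = Q/A = 21.5/0.1053 = 204.18 mm/s → 204 mm/s.

204 mm/s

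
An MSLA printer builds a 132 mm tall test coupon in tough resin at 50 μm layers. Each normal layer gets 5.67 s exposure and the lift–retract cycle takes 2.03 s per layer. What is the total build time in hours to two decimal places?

5.65 hours

Number of layers: 132 / 0.05 → 2640 (rounded up).
Each layer takes: 5.67 + 2.03 → 7.7 s.
Total = 2640 × 7.7 = 20328 s = 5.65 hours.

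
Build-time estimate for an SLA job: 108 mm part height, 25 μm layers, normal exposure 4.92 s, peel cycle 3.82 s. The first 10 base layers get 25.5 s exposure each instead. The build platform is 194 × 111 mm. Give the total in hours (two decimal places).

10.55 hours

Layers = ⌈108/0.025⌉ = 4320.
Base layers = 10 × (25.5 + 3.82), so 293.2 s.
Regular layers = 4310 × (4.92 + 3.82) = 37669.4 s.
Sum: 293.2 + 37669.4 = 37962.6 s → 10.55 hours.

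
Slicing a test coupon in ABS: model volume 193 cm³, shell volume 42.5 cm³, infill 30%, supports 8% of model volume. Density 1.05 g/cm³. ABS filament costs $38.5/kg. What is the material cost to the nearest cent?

$4.17

Interior volume = 193 − 42.5 = 150.5 cm³.
Infill volume: 0.30 × 150.5 → 45.15 cm³.
Support = 0.08 × 193, so 15.44 cm³.
Total extruded = 42.5 + 45.15 + 15.44 = 103.09 cm³.
Mass: 103.09 × 1.05 → 108.2445 g.
At $38.5/kg: 108.2445/1000 × 38.5 = $4.17.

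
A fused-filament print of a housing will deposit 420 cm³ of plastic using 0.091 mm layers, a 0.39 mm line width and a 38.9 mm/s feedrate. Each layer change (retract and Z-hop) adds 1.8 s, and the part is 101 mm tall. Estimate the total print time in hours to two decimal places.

Line area = 0.091 × 0.39 = 0.03549 mm².
Total extruded path = 420000/0.03549 = 11834319.5 mm.
Print-move time = 11834319.5 / 38.9 = 304224.2 s.
Layer count = ceil(101 / 0.091) = 1110.
Layer-change overhead = 1110 × 1.8, so 1998 s.
Altogether 304224.2 + 1998 = 306222.2 s, i.e. 85.06 hours.

85.06 hours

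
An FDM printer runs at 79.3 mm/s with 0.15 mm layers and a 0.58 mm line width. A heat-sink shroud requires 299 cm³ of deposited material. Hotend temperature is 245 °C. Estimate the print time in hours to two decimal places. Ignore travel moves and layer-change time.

12.04 hours

Line area = 0.15 × 0.58, so 0.087 mm².
Path length: 299000 mm³ / 0.087 mm² → 3436781.6 mm.
Time extruding = 3436781.6 / 79.3 = 43339 s.
That's 43339 s → 12.04 hours.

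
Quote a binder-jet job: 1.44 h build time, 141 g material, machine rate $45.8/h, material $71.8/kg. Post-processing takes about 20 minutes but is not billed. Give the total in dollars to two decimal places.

Time charge: 45.8 × 1.44 → $65.952.
Material cost = 71.8 × 141/1000, so $10.1238.
Job cost: 65.952 + 10.1238 = 76.0758 ≈ $76.08.

$76.08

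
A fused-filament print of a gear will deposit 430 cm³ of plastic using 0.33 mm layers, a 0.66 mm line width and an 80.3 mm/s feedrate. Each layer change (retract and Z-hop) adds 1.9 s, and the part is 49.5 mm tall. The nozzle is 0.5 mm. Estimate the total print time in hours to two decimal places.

6.91 hours

Line area = 0.33 × 0.66, so 0.2178 mm².
Toolpath length = 430 cm³ / 0.2178 mm² = 430000 / 0.2178 = 1974288.3 mm.
Extrusion time: 1974288.3 / 80.3 → 24586.4 s.
Number of layers: 49.5 / 0.33 → 150 (rounded up).
Z-hop total = 150 × 1.9, so 285 s.
Total = 24586.4 + 285 = 24871.4 s = 6.91 hours.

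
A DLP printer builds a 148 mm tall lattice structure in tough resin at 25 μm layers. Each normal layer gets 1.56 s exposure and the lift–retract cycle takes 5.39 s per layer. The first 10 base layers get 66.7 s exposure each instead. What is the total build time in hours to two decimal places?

Layers = ⌈148/0.025⌉ = 5920.
Burn-in layers = 10 × (66.7 + 5.39), so 720.9 s.
Normal layers: 5910 × (1.56 + 5.39) → 41074.5 s.
Total = 720.9 + 41074.5 = 41795.4 s = 11.61 hours.

11.61 hours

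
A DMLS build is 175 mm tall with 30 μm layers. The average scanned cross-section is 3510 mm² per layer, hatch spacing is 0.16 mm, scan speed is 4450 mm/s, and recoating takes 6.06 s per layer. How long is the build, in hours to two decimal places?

Number of layers: 175 / 0.03 → 5834 (rounded up).
Scan path per layer: 3510 / 0.16 → 21937.5 mm.
Laser time per layer: 21937.5 / 4450 → 4.9298 s.
Time per layer = 4.9298 + 6.06 = 10.9898 s.
5834 layers × 10.9898 s/layer = 64114.4932 s, i.e. 17.81 hours.

17.81 hours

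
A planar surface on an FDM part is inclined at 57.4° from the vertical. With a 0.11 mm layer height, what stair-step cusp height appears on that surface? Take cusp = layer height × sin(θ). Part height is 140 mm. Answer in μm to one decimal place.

h_c = t·sin θ = 0.11 × 0.8425 = 0.092675 mm (92.7 μm).

92.7 μm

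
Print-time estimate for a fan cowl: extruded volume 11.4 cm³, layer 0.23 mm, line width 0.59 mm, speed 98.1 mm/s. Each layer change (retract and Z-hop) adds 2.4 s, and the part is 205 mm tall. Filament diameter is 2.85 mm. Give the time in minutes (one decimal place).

50.0 minutes

Line area = 0.23 × 0.59, so 0.1357 mm².
Total extruded path = 11400/0.1357 = 84008.8 mm.
Extrusion time = 84008.8 / 98.1, so 856.4 s.
Layer count = ceil(205 / 0.23) = 892.
Layer-change overhead = 892 × 2.4, so 2140.8 s.
Altogether 856.4 + 2140.8 = 2997.2 s, i.e. 50.0 minutes.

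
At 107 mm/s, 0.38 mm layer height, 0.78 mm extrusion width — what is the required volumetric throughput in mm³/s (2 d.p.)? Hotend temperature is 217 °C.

31.71

Extrusion cross-section = 0.38 × 0.78 = 0.2964 mm².
Q = v·A = 107 × 0.2964 = 31.71 mm³/s.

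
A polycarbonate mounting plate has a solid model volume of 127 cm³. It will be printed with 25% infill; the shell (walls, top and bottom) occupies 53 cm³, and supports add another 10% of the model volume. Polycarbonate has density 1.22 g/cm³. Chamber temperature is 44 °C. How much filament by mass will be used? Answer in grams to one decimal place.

102.7 g

Interior volume = 127 − 53, so 74 cm³.
Deposited infill = 0.25 × 74, so 18.5 cm³.
Support: 0.10 × 127 → 12.7 cm³.
Total extruded = 53 + 18.5 + 12.7, so 84.2 cm³.
Mass: 84.2 × 1.22 → 102.724 g.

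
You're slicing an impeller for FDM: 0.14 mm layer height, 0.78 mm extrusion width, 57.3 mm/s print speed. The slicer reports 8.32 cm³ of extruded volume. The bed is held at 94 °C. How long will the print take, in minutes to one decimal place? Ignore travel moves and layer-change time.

Line area = 0.14 × 0.78 = 0.1092 mm².
Toolpath length = 8.32 cm³ / 0.1092 mm² = 8320 / 0.1092 = 76190.5 mm.
Time extruding = 76190.5 / 57.3, so 1329.7 s.
In the requested units: 1329.7 s = 22.2 minutes.

22.2 minutes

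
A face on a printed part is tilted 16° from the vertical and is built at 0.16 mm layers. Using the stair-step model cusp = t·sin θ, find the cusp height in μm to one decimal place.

h_c = t·sin θ = 0.16 × 0.2756 = 0.044096 mm (44.1 μm).

44.1 μm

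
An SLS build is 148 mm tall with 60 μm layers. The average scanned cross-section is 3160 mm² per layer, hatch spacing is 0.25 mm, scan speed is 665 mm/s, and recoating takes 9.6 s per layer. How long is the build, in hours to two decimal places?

Number of layers: 148 / 0.06 → 2467 (rounded up).
Per-layer scan distance: 3160 / 0.25 → 12640 mm.
Per-layer scan time = 12640 / 665 = 19.0075 s.
Per-layer time: 19.0075 + 9.6 → 28.6075 s.
Total: 2467 × 28.6075 s = 70574.7025 s → 19.60 hours.

19.60 hours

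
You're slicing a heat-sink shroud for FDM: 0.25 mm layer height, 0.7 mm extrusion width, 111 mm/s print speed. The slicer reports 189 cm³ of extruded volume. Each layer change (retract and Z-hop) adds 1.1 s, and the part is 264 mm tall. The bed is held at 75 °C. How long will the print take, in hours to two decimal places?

3.03 hours

Bead cross-section = 0.25 × 0.7 = 0.175 mm².
Total extruded path = 189000/0.175 = 1080000 mm.
Print-move time = 1080000 / 111 = 9729.7 s.
Number of layers: 264 / 0.25 → 1056 (rounded up).
Z-hop total = 1056 × 1.1 = 1161.6 s.
Total = 9729.7 + 1161.6 = 10891.3 s = 3.03 hours.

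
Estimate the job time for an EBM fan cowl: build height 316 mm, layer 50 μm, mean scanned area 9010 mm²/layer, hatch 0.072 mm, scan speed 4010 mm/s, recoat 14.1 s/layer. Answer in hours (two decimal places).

Layers = ⌈316/0.05⌉ = 6320.
Hatch length per layer: 9010 / 0.072 → 125138.9 mm.
Scan time per layer = 125138.9 / 4010 = 31.2067 s.
Time per layer = 31.2067 + 14.1 = 45.3067 s.
Build time = 6320 × 45.3067 = 286338.344 s = 79.54 hours.

79.54 hours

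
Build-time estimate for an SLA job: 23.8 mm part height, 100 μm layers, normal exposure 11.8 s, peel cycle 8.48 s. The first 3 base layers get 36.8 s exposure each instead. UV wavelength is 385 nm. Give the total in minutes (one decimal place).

Number of layers: 23.8 / 0.1 → 238 (rounded up).
Base layers = 3 × (36.8 + 8.48) = 135.84 s.
Regular layers: 235 × (11.8 + 8.48) → 4765.8 s.
Total = 135.84 + 4765.8 = 4901.64 s = 81.7 minutes.

81.7 minutes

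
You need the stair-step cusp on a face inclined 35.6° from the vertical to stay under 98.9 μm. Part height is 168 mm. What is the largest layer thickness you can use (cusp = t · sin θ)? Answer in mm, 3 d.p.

Layer height = cusp / sin(35.6°) = 0.0989 / 0.5821 = 0.170 mm.

0.170 mm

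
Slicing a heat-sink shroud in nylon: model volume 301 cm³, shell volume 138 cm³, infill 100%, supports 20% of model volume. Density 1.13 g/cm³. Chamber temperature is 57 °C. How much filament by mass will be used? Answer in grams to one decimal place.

Interior volume = 301 − 138, so 163 cm³.
Infill deposited: 1.00 × 163 → 163 cm³.
Support = 0.20 × 301, so 60.2 cm³.
Total printed volume = 138 + 163 + 60.2 = 361.2 cm³.
Mass = 361.2 × 1.13 = 408.156 g.

408.2 g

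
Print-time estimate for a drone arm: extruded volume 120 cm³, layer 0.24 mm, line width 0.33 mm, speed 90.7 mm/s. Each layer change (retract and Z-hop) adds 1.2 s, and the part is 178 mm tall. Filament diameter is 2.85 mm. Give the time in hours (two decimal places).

Bead cross-section = 0.24 × 0.33 = 0.0792 mm².
Toolpath length = 120 cm³ / 0.0792 mm² = 120000 / 0.0792 = 1515151.5 mm.
Print-move time = 1515151.5 / 90.7, so 16705.1 s.
Layer count = ceil(178 / 0.24) = 742.
Layer-change overhead: 742 × 1.2 → 890.4 s.
Total = 16705.1 + 890.4 = 17595.5 s = 4.89 hours.

4.89 hours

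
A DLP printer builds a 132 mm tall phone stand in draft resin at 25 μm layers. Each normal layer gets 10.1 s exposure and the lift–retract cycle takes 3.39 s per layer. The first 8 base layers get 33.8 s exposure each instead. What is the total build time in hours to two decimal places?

19.84 hours

Layer count = ceil(132 / 0.025) = 5280.
Base layers: 8 × (33.8 + 3.39) → 297.52 s.
Remaining layers = 5272 × (10.1 + 3.39), so 71119.28 s.
Sum: 297.52 + 71119.28 = 71416.8 s → 19.84 hours.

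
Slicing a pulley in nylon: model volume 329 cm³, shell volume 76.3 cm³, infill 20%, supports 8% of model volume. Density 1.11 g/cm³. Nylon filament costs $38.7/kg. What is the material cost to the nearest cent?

Volume inside the shell = 329 − 76.3 = 252.7 cm³.
Infill deposited = 0.20 × 252.7, so 50.54 cm³.
Support = 0.08 × 329 = 26.32 cm³.
Total extruded = 76.3 + 50.54 + 26.32 = 153.16 cm³.
Mass = 153.16 × 1.11, so 170.0076 g.
At $38.7/kg: 170.0076/1000 × 38.7 = $6.58.

$6.58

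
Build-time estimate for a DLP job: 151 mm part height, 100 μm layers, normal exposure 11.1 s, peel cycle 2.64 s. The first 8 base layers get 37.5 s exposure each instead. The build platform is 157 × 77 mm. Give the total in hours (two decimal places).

5.82 hours

Number of layers: 151 / 0.1 → 1510 (rounded up).
Base layers = 8 × (37.5 + 2.64) = 321.12 s.
Remaining layers = 1502 × (11.1 + 2.64), so 20637.48 s.
Sum: 321.12 + 20637.48 = 20958.6 s → 5.82 hours.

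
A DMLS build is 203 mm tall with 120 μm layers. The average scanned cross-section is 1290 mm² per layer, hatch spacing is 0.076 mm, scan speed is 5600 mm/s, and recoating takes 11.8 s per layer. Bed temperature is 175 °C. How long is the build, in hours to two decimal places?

Layers = ⌈203/0.12⌉ = 1692.
Scan path per layer = 1290 / 0.076 = 16973.7 mm.
Scan time per layer: 16973.7 / 5600 → 3.031 s.
Time per layer = 3.031 + 11.8 = 14.831 s.
Total: 1692 × 14.831 s = 25094.052 s → 6.97 hours.

6.97 hours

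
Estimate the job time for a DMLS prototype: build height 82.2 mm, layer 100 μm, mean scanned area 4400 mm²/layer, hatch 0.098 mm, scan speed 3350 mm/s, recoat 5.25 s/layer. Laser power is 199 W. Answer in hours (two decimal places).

Layers = ⌈82.2/0.1⌉ = 822.
Per-layer scan distance = 4400 / 0.098, so 44898 mm.
Per-layer scan time = 44898 / 3350 = 13.4024 s.
Layer cycle: 13.4024 + 5.25 → 18.6524 s.
Build time = 822 × 18.6524 = 15332.2728 s = 4.26 hours.

4.26 hours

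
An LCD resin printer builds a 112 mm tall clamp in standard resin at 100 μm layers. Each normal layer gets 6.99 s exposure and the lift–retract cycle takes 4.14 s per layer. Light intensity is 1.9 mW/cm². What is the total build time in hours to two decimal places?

Layer count = ceil(112 / 0.1) = 1120.
Cycle time = 6.99 + 4.14 = 11.13 s.
Total = 1120 × 11.13 = 12465.6 s = 3.46 hours.

3.46 hours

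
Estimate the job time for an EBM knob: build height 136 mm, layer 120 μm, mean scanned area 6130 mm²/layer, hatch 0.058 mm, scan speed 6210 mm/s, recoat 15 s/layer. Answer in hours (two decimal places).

Layer count = ceil(136 / 0.12) = 1134.
Scan path per layer: 6130 / 0.058 → 105689.7 mm.
Beam time per layer = 105689.7 / 6210 = 17.0193 s.
Per-layer time = 17.0193 + 15 = 32.0193 s.
Build time = 1134 × 32.0193 = 36309.8862 s = 10.09 hours.

10.09 hours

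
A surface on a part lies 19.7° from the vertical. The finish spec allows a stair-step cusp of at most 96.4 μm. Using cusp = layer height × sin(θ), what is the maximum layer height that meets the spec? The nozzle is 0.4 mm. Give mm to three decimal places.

sin(19.7°) = 0.3371; t_max = 0.0964/0.3371 = 0.286 mm.

0.286 mm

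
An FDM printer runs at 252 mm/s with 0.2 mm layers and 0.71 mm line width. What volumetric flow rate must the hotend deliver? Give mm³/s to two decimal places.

35.78

Extrusion cross-section = 0.2 × 0.71 = 0.142 mm².
Volumetric flow = 252 × 0.142 = 35.78 mm³/s.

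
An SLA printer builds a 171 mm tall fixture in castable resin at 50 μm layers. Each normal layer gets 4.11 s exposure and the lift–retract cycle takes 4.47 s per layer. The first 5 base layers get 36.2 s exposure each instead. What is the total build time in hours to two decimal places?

Number of layers: 171 / 0.05 → 3420 (rounded up).
Bottom layers = 5 × (36.2 + 4.47), so 203.35 s.
Remaining layers = 3415 × (4.11 + 4.47), so 29300.7 s.
Total = 203.35 + 29300.7 = 29504.05 s = 8.20 hours.

8.20 hours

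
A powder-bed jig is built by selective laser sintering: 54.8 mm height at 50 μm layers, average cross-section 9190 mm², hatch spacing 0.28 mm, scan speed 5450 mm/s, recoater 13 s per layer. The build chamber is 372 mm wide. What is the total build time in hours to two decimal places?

Layer count = ceil(54.8 / 0.05) = 1096.
Per-layer scan distance = 9190 / 0.28 = 32821.4 mm.
Per-layer scan time = 32821.4 / 5450, so 6.0223 s.
Time per layer: 6.0223 + 13 → 19.0223 s.
Total: 1096 × 19.0223 s = 20848.4408 s → 5.79 hours.

5.79 hours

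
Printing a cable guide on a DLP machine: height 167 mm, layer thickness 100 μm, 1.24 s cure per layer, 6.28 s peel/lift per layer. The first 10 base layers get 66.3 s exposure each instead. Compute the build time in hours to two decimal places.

3.67 hours

Layer count = ceil(167 / 0.1) = 1670.
Burn-in layers: 10 × (66.3 + 6.28) → 725.8 s.
Remaining layers = 1660 × (1.24 + 6.28), so 12483.2 s.
Sum: 725.8 + 12483.2 = 13209 s → 3.67 hours.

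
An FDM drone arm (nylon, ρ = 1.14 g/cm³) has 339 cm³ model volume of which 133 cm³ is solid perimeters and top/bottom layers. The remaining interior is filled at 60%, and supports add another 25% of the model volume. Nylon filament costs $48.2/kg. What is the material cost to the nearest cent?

Interior volume: 339 − 133 → 206 cm³.
Infill deposited: 0.60 × 206 → 123.6 cm³.
Support = 0.25 × 339 = 84.75 cm³.
Total extruded = 133 + 123.6 + 84.75 = 341.35 cm³.
Mass = 341.35 × 1.14 = 389.139 g.
At $48.2/kg: 389.139/1000 × 48.2 = $18.76.

$18.76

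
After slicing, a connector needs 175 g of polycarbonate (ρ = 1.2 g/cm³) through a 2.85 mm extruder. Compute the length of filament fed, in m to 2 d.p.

22.86 m

Extruded volume: 175/1.2 = 145.8333 cm³ (145833.3 mm³).
A = π r² = π × 1.425² = 6.3794 mm².
Length = 145833.3 / 6.3794 = 22860.03 mm = 22.86 m.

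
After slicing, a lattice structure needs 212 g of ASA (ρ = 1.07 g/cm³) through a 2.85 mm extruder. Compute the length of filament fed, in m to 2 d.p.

31.06 m

Extruded volume: 212/1.07 = 198.1308 cm³ (198130.8 mm³).
A = π r² = π × 1.425² = 6.3794 mm².
Length = 198130.8 / 6.3794 = 31057.91 mm = 31.06 m.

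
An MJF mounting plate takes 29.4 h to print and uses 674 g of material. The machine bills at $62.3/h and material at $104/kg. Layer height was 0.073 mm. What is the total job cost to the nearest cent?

$1901.72

Time charge = 62.3 × 29.4, so $1831.62.
Feedstock cost = 104 × 674/1000 = $70.096.
Total = 1831.62 + 70.096 = 1901.716 ≈ $1901.72.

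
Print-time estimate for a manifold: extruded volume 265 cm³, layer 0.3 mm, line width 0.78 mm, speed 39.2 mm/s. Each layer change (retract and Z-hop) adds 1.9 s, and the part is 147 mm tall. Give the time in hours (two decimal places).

Extrusion cross-section = 0.3 × 0.78 = 0.234 mm².
Total extruded path = 265000/0.234 = 1132478.6 mm.
Extrusion time = 1132478.6 / 39.2, so 28889.8 s.
Layer count = ceil(147 / 0.3) = 490.
Z-hop total: 490 × 1.9 → 931 s.
Altogether 28889.8 + 931 = 29820.8 s, i.e. 8.28 hours.

8.28 hours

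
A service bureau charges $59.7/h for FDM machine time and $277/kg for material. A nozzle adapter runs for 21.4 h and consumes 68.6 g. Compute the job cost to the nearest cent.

$1296.58

Machine cost: 59.7 × 21.4 → $1277.58.
Feedstock cost = 277 × 68.6/1000 = $19.0022.
Job cost: 1277.58 + 19.0022 = 1296.5822 ≈ $1296.58.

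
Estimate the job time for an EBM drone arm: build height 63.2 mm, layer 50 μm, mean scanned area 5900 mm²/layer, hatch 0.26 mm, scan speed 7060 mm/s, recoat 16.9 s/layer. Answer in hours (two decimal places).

7.06 hours

Layer count = ceil(63.2 / 0.05) = 1264.
Hatch length per layer = 5900 / 0.26 = 22692.3 mm.
Scan time per layer = 22692.3 / 7060 = 3.2142 s.
Layer cycle = 3.2142 + 16.9, so 20.1142 s.
Build time = 1264 × 20.1142 = 25424.3488 s = 7.06 hours.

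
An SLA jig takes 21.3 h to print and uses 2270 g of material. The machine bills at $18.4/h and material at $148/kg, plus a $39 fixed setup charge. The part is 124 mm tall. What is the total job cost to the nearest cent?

Machine-time cost = 18.4 × 21.3 = $391.92.
Material cost: 148 × 2270/1000 → $335.96.
Adding setup: 391.92 + 335.96 + 39 → $766.88.

$766.88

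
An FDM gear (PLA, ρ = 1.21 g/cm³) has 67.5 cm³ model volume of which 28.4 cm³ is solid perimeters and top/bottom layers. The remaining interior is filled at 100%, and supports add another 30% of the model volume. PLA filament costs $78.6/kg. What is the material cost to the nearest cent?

Volume inside the shell: 67.5 − 28.4 → 39.1 cm³.
Deposited infill: 1.00 × 39.1 → 39.1 cm³.
Support: 0.30 × 67.5 → 20.25 cm³.
Total printed volume = 28.4 + 39.1 + 20.25, so 87.75 cm³.
Mass = 87.75 × 1.21 = 106.1775 g.
Cost = 106.1775 g / 1000 × $78.6/kg = $8.35.

$8.35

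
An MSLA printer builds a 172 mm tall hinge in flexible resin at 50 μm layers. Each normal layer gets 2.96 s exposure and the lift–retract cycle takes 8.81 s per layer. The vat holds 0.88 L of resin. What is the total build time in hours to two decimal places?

11.25 hours

Layer count = ceil(172 / 0.05) = 3440.
Each layer takes = 2.96 + 8.81, so 11.77 s.
Build time: 3440 × 11.77 s = 40488.8 s, i.e. 11.25 hours.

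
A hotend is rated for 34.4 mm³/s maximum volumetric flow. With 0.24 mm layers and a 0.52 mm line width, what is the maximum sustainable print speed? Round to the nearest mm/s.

A = 0.24 × 0.52 = 0.1248 mm².
v_max = Q/A = 34.4/0.1248 = 275.64 mm/s → 276 mm/s.

276 mm/s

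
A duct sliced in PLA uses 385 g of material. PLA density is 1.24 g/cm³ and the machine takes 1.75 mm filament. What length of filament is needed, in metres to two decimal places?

129.08 m

Volume = 385 g / 1.24 g·cm⁻³ = 310.4839 cm³ = 310483.9 mm³.
Cross-section of 1.75 mm filament: π·(1.75/2)² = 2.4053 mm².
Length = 310483.9 / 2.4053 = 129083.23 mm = 129.08 m.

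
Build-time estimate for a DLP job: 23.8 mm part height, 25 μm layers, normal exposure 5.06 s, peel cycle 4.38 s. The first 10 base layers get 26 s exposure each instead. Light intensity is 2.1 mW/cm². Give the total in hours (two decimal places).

2.55 hours

Layers = ⌈23.8/0.025⌉ = 952.
Bottom layers = 10 × (26 + 4.38), so 303.8 s.
Normal layers = 942 × (5.06 + 4.38), so 8892.48 s.
Total = 303.8 + 8892.48 = 9196.28 s = 2.55 hours.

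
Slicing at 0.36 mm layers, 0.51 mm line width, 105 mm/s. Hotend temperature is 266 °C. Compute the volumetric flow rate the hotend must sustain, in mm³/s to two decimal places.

19.28

Bead cross-section = 0.36 × 0.51, so 0.1836 mm².
Volumetric flow = 105 × 0.1836 = 19.28 mm³/s.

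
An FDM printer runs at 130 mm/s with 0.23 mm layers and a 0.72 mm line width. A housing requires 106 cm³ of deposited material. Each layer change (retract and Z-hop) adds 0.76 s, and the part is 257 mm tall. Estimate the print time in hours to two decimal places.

Extrusion cross-section = 0.23 × 0.72 = 0.1656 mm².
Path length: 106000 mm³ / 0.1656 mm² → 640096.6 mm.
Print-move time = 640096.6 / 130 = 4923.8 s.
Layer count = ceil(257 / 0.23) = 1118.
Non-print overhead = 1118 × 0.76 = 849.68 s.
Total = 4923.8 + 849.68 = 5773.48 s = 1.60 hours.

1.60 hours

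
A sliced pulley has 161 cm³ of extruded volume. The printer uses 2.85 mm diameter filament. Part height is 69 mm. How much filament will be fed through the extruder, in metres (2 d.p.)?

Cross-section of 2.85 mm filament: π·(2.85/2)² = 6.3794 mm².
Length = 161 cm³ / 6.3794 mm² = 161000 / 6.3794 = 25237.48 mm = 25.24 m.

25.24 m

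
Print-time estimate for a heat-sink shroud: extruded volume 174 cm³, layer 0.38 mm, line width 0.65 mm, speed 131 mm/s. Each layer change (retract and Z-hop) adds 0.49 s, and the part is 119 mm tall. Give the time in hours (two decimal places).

Bead cross-section = 0.38 × 0.65, so 0.247 mm².
Total extruded path = 174000/0.247 = 704453.4 mm.
Extrusion time: 704453.4 / 131 → 5377.5 s.
Layer count = ceil(119 / 0.38) = 314.
Non-print overhead = 314 × 0.49 = 153.86 s.
Total = 5377.5 + 153.86 = 5531.36 s = 1.54 hours.

1.54 hours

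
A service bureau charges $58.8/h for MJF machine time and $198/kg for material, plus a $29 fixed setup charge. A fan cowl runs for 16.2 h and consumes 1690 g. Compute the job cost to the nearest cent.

Machine-time cost = 58.8 × 16.2 = $952.56.
Material charge = 198 × 1690/1000, so $334.62.
Adding setup: 952.56 + 334.62 + 29 → $1316.18.

$1316.18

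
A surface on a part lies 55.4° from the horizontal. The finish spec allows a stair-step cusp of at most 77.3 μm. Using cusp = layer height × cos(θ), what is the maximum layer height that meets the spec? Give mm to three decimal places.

0.136 mm

t = h_c / cos θ = 0.0773 / 0.5678 = 0.136 mm.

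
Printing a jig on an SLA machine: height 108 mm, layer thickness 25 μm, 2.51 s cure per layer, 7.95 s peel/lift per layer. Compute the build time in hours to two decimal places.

12.55 hours

Layers = ⌈108/0.025⌉ = 4320.
Cycle time = 2.51 + 7.95 = 10.46 s.
Build time: 4320 × 10.46 s = 45187.2 s, i.e. 12.55 hours.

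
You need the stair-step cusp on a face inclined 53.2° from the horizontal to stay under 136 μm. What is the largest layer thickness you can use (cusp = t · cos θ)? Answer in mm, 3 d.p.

Layer height = cusp / cos(53.2°) = 0.136 / 0.5990 = 0.227 mm.

0.227 mm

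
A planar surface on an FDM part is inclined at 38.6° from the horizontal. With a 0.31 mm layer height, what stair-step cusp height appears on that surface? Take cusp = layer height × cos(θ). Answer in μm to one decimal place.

Cusp = layer height × cos(38.6°) = 0.31 × 0.7815 = 0.242265 mm = 242.3 μm.

242.3 μm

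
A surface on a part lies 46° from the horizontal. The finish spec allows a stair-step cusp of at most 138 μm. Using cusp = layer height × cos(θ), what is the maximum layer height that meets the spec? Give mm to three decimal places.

t = h_c / cos θ = 0.138 / 0.6947 = 0.199 mm.

0.199 mm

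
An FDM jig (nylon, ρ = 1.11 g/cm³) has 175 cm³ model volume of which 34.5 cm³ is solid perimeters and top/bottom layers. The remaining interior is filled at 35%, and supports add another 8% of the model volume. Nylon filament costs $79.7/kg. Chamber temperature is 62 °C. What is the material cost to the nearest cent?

$8.64

Volume inside the shell: 175 − 34.5 → 140.5 cm³.
Infill volume = 0.35 × 140.5, so 49.175 cm³.
Support: 0.08 × 175 → 14 cm³.
Deposited volume = 34.5 + 49.175 + 14, so 97.675 cm³.
Mass: 97.675 × 1.11 → 108.41925 g.
Cost = 108.41925 g / 1000 × $79.7/kg = $8.64.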